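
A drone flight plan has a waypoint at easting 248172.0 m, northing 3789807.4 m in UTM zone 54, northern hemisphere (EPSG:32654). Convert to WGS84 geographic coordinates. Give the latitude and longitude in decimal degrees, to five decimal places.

Zone 54N: λ₀ = 141°, k₀ = 0.9996, false easting 500000 m.
Meridian distance M = (N − FN)/k₀ = 3791323.9 m.
Inverse transverse Mercator on WGS84 gives φ = 34.21889967°, λ = 138.26640048°.

lat 34.21890°, lon 138.26640°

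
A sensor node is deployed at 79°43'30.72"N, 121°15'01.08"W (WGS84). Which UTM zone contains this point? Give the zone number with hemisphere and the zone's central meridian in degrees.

Zone 10N, central meridian -123°

UTM zone = ⌊(λ + 180)/6⌋ + 1; -121.2503° ∈ [-126°, -120°) → zone 10.
Hemisphere: N (φ ≥ 0).
Central meridian λ₀ = 6×10 − 183 = -123°.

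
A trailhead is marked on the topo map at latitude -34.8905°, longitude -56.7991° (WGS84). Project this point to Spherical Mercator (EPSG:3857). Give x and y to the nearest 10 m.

Web Mercator is spherical with R = a = 6378137 m.
x = R·λ = 6378137 × -0.991331307 = -6322846.890 m.
y = R·ln tan(π/4 + φ/2) = 6378137 × -0.650505072 = -4149010.470 m.

x -6322850 m, y -4149010 m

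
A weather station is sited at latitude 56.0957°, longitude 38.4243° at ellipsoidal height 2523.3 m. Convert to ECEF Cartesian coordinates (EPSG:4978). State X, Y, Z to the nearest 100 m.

X 2794800 m, Y 2217100 m, Z 5272500 m

WGS84: a = 6378137 m, e² = 0.006694380; N(φ) = a/√(1−e²sin²φ) = 6392894.224 m.
X = (N+h)·cosφ·cosλ = 2794816.786 m; Y = (N+h)·cosφ·sinλ = 2217075.081 m; Z = (N(1−e²)+h)·sinφ = 5272487.598 m.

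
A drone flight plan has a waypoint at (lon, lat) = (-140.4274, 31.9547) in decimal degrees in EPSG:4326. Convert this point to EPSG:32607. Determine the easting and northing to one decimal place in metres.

E 554112.1 m, N 3535557.7 m

Zone 7 central meridian λ₀ = 6×7 − 183 = -141°; Δλ = +0.5726°.
Transverse Mercator on WGS84 with k₀ = 0.9996 gives E = 554112.104 m, N = 3535557.655 m.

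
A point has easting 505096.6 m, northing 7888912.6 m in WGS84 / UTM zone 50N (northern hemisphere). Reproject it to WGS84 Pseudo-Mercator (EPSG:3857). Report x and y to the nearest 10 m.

x 13040080 m, y 11437650 m

Unproject from UTM 50N (λ₀ = 117°) → φ = 71.10319967°, λ = 117.14099862°.
Web Mercator (R = 6378137 m): x = 13040076.318 m, y = 11437651.213 m.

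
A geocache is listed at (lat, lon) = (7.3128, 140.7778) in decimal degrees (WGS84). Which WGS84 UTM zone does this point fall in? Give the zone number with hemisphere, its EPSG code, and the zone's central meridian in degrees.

Zone 54N (EPSG:32654), central meridian 141°

UTM zone = ⌊(λ + 180)/6⌋ + 1; 140.7778° ∈ [138°, 144°) → zone 54.
Hemisphere: N (φ ≥ 0).
Central meridian λ₀ = 6×54 − 183 = 141°.
EPSG code: 32654.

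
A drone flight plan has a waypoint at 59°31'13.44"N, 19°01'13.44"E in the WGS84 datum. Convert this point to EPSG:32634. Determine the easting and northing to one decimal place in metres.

Zone 34 central meridian λ₀ = 6×34 − 183 = 21°; Δλ = -1.9796°.
Transverse Mercator on WGS84 with k₀ = 0.9996 gives E = 387999.078 m, N = 6599668.912 m.

E 387999.1 m, N 6599668.9 m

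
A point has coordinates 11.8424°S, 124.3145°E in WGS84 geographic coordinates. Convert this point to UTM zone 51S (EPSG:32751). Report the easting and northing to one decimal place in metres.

E 643189.4 m, N 8690536.2 m

Zone 51 central meridian λ₀ = 6×51 − 183 = 123°; Δλ = +1.3145°.
Transverse Mercator on WGS84 with k₀ = 0.9996 gives E = 643189.444 m, N = 8690536.237 m.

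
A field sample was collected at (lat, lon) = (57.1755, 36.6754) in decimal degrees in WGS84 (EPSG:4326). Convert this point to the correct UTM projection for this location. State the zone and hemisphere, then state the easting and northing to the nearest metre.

Longitude 36.6754° lies in the 6° band [36°, 42°), giving zone 37; latitude is north of the equator, so 37N.
Zone 37 central meridian λ₀ = 6×37 − 183 = 39°; Δλ = -2.3246°.
Transverse Mercator on WGS84 with k₀ = 0.9996 gives E = 359466.777 m, N = 6339318.230 m.

Zone 37N: E 359467 m, N 6339318 m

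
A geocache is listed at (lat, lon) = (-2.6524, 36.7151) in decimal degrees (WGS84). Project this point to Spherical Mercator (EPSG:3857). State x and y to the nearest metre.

Web Mercator is spherical with R = a = 6378137 m.
x = R·λ = 6378137 × 0.640799380 = 4087106.236 m.
y = R·ln tan(π/4 + φ/2) = 6378137 × -0.046309657 = -295369.335 m.

x 4087106 m, y -295369 m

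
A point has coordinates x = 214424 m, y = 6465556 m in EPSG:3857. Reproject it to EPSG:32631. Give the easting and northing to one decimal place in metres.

Web Mercator inverse (R = 6378137 m) → φ = 50.11119977°, λ = 1.92620356°.
UTM 31N forward: E = 423222.590 m, N = 5551546.580 m.

E 423222.6 m, N 5551546.6 m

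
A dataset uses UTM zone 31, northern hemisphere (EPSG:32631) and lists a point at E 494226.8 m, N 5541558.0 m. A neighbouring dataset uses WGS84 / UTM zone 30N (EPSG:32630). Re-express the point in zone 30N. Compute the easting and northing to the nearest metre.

E 923863 m, N 5558361 m

UTM 31N → geographic: φ = 50.02630022°, λ = 2.91940020°.
UTM 30N (λ₀ = -3°) forward: E = 923862.547 m, N = 5558361.495 m.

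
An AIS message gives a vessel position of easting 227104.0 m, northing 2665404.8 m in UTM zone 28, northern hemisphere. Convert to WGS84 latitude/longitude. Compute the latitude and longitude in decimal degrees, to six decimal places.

Zone 28N: λ₀ = -15°, k₀ = 0.9996, false easting 500000 m.
Meridian distance M = (N − FN)/k₀ = 2666471.4 m.
Inverse transverse Mercator on WGS84 gives φ = 24.07739987°, λ = -17.68399954°.

lat 24.077400°, lon -17.684000°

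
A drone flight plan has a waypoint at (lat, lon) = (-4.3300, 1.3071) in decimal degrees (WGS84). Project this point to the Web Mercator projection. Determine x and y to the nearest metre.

Web Mercator is spherical with R = a = 6378137 m.
x = R·λ = 6378137 × 0.022813199 = 145505.706 m.
y = R·ln tan(π/4 + φ/2) = 6378137 × -0.075644795 = -482472.867 m.

x 145506 m, y -482473 m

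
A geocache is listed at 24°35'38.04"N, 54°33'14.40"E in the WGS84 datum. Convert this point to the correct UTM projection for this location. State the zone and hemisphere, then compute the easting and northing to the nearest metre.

Zone 40N: E 252320 m, N 2722183 m

Longitude 54.5540° lies in the 6° band [54°, 60°), giving zone 40; latitude is north of the equator, so 40N.
Zone 40 central meridian λ₀ = 6×40 − 183 = 57°; Δλ = -2.4460°.
Transverse Mercator on WGS84 with k₀ = 0.9996 gives E = 252320.242 m, N = 2722183.282 m.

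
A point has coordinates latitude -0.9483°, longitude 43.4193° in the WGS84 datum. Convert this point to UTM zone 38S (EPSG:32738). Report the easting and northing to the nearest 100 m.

Zone 38 central meridian λ₀ = 6×38 − 183 = 45°; Δλ = -1.5807°.
Transverse Mercator on WGS84 with k₀ = 0.9996 gives E = 324109.144 m, N = 9895144.098 m.

E 324100 m, N 9895100 m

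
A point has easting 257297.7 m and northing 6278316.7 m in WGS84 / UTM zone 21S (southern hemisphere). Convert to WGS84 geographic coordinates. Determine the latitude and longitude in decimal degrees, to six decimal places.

lat -33.607300°, lon -59.615800°

Zone 21S: λ₀ = -57°, k₀ = 0.9996, false easting 500000 m, false northing 10000000 m.
Meridian distance M = (N − FN)/k₀ = -3723172.6 m.
Inverse transverse Mercator on WGS84 gives φ = -33.60729960°, λ = -59.61580020°.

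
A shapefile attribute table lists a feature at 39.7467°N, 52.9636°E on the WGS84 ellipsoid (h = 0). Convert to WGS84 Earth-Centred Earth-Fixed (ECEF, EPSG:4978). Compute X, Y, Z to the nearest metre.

X 2957847 m, Y 3920011 m, Z 4056401 m

WGS84: a = 6378137 m, e² = 0.006694380; N(φ) = a/√(1−e²sin²φ) = 6386882.907 m.
X = (N+h)·cosφ·cosλ = 2957846.865 m; Y = (N+h)·cosφ·sinλ = 3920011.395 m; Z = (N(1−e²)+h)·sinφ = 4056401.098 m.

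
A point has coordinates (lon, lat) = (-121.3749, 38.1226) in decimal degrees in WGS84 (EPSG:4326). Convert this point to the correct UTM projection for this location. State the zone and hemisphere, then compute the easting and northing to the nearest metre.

Zone 10N: E 642446 m, N 4220665 m

Longitude -121.3749° lies in the 6° band [-126°, -120°), giving zone 10; latitude is north of the equator, so 10N.
Zone 10 central meridian λ₀ = 6×10 − 183 = -123°; Δλ = +1.6251°.
Transverse Mercator on WGS84 with k₀ = 0.9996 gives E = 642446.165 m, N = 4220665.192 m.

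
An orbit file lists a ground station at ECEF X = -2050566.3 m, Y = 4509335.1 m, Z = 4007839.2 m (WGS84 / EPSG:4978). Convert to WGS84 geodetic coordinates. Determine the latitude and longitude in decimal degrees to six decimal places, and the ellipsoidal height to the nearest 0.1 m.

λ = atan2(Y, X) = 114.45310001°; p = √(X²+Y²) = 4953677.9 m.
Bowring's method on WGS84 (a = 6378137 m, b = 6356752.314 m) gives φ = 39.16329961°, h = 2295.281 m.

lat 39.163300°, lon 114.453100°, h 2295.3 m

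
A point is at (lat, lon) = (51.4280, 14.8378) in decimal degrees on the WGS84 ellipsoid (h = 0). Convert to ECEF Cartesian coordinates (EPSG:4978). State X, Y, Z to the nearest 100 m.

X 3852000 m, Y 1020500 m, Z 4963400 m

WGS84: a = 6378137 m, e² = 0.006694380; N(φ) = a/√(1−e²sin²φ) = 6391226.678 m.
X = (N+h)·cosφ·cosλ = 3852036.129 m; Y = (N+h)·cosφ·sinλ = 1020471.045 m; Z = (N(1−e²)+h)·sinφ = 4963371.857 m.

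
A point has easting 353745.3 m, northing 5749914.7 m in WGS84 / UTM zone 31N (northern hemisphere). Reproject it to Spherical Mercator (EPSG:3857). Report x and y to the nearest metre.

x 97416 m, y 6778601 m

Unproject from UTM 31N (λ₀ = 3°) → φ = 51.88080042°, λ = 0.87510035°.
Web Mercator (R = 6378137 m): x = 97415.726 m, y = 6778601.271 m.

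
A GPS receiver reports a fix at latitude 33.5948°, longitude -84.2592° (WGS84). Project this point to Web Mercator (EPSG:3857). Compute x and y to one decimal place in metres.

Web Mercator is spherical with R = a = 6378137 m.
x = R·λ = 6378137 × -1.470600465 = -9379691.239 m.
y = R·ln tan(π/4 + φ/2) = 6378137 × 0.623147868 = 3974522.473 m.

x -9379691.2 m, y 3974522.5 m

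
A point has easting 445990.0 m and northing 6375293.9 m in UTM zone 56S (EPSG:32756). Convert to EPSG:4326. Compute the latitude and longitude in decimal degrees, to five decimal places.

Zone 56S: λ₀ = 153°, k₀ = 0.9996, false easting 500000 m, false northing 10000000 m.
Meridian distance M = (N − FN)/k₀ = -3626156.6 m.
Inverse transverse Mercator on WGS84 gives φ = -32.75889956°, λ = 152.42339969°.

lat -32.75890°, lon 152.42340°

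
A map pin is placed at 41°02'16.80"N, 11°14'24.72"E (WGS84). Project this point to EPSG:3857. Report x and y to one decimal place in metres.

x 1251253.3 m, y 5017948.3 m

Web Mercator is spherical with R = a = 6378137 m.
x = R·λ = 6378137 × 0.196178499 = 1251253.340 m.
y = R·ln tan(π/4 + φ/2) = 6378137 × 0.786742002 = 5017948.272 m.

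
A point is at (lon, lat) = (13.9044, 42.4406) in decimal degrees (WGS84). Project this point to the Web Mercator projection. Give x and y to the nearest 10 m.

x 1547830 m, y 5227210 m

Web Mercator is spherical with R = a = 6378137 m.
x = R·λ = 6378137 × 0.242677561 = 1547830.728 m.
y = R·ln tan(π/4 + φ/2) = 6378137 × 0.819551132 = 5227209.396 m.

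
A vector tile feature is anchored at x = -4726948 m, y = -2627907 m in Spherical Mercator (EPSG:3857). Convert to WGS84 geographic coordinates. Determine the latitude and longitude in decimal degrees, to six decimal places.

R = 6378137 m. λ = x/R = -42.46289636°.
φ = 2·arctan(exp(y/R)) − 90° = 2·arctan(0.66231) − 90° = -22.96599644°.

lat -22.965996°, lon -42.462896°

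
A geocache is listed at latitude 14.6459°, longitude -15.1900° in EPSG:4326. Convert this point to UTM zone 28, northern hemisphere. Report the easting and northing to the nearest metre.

E 479540 m, N 1619170 m

Zone 28 central meridian λ₀ = 6×28 − 183 = -15°; Δλ = -0.1900°.
Transverse Mercator on WGS84 with k₀ = 0.9996 gives E = 479540.322 m, N = 1619170.143 m.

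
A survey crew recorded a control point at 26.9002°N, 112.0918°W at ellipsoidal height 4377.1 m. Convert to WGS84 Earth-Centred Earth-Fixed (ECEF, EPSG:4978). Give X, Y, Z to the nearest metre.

X -2142143 m, Y -5277630 m, Z 2870339 m

WGS84: a = 6378137 m, e² = 0.006694380; N(φ) = a/√(1−e²sin²φ) = 6382511.603 m.
X = (N+h)·cosφ·cosλ = -2142143.418 m; Y = (N+h)·cosφ·sinλ = -5277629.778 m; Z = (N(1−e²)+h)·sinφ = 2870338.724 m.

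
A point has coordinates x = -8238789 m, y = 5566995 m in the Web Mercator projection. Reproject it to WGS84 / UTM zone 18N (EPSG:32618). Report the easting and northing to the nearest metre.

Web Mercator inverse (R = 6378137 m) → φ = 44.65259828°, λ = -74.01030081°.
UTM 18N forward: E = 578473.412 m, N = 4944836.006 m.

E 578473 m, N 4944836 m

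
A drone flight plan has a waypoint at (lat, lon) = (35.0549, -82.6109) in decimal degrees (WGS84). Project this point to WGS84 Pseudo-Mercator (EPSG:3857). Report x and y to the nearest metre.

x -9196203 m, y 4171344 m

Web Mercator is spherical with R = a = 6378137 m.
x = R·λ = 6378137 × -1.441832203 = -9196203.322 m.
y = R·ln tan(π/4 + φ/2) = 6378137 × 0.654006701 = 4171344.340 m.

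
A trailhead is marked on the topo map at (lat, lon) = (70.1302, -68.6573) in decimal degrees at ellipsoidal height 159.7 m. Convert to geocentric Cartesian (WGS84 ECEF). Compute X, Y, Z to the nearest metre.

X 791336 m, Y -2025212 m, Z 5976143 m

WGS84: a = 6378137 m, e² = 0.006694380; N(φ) = a/√(1−e²sin²φ) = 6397103.866 m.
X = (N+h)·cosφ·cosλ = 791336.408 m; Y = (N+h)·cosφ·sinλ = -2025212.027 m; Z = (N(1−e²)+h)·sinφ = 5976142.694 m.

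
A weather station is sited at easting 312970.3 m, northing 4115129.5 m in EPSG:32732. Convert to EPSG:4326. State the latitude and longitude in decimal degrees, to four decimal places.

lat -53.0805°, lon 6.2076°

Zone 32S: λ₀ = 9°, k₀ = 0.9996, false easting 500000 m, false northing 10000000 m.
Meridian distance M = (N − FN)/k₀ = -5887225.4 m.
Inverse transverse Mercator on WGS84 gives φ = -53.08049998°, λ = 6.20759986°.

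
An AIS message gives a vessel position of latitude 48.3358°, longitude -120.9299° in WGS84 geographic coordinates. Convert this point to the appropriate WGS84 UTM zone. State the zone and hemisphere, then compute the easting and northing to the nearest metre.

Zone 10N: E 653412 m, N 5355695 m

Longitude -120.9299° lies in the 6° band [-126°, -120°), giving zone 10; latitude is north of the equator, so 10N.
Zone 10 central meridian λ₀ = 6×10 − 183 = -123°; Δλ = +2.0701°.
Transverse Mercator on WGS84 with k₀ = 0.9996 gives E = 653411.531 m, N = 5355694.895 m.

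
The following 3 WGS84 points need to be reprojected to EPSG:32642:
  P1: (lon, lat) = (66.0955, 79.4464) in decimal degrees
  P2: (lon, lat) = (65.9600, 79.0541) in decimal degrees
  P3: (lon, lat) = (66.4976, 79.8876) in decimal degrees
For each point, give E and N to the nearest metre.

P1: E 440636 m, N 8821276 m; P2: E 435587 m, N 8777690 m; P3: E 450964 m, N 8870095 m

UTM zone 42N: λ₀ = 69°, k₀ = 0.9996.
P1 (79.4464°, 66.0955°) → (440635.859, 8821276.210) m.
P2 (79.0541°, 65.9600°) → (435587.284, 8777690.168) m.
P3 (79.8876°, 66.4976°) → (450964.277, 8870094.665) m.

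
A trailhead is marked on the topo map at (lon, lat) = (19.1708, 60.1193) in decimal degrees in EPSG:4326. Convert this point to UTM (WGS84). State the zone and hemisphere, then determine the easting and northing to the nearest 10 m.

Longitude 19.1708° lies in the 6° band [18°, 24°), giving zone 34; latitude is north of the equator, so 34N.
Zone 34 central meridian λ₀ = 6×34 − 183 = 21°; Δλ = -1.8292°.
Transverse Mercator on WGS84 with k₀ = 0.9996 gives E = 398347.721 m, N = 6666104.605 m.

Zone 34N: E 398350 m, N 6666100 m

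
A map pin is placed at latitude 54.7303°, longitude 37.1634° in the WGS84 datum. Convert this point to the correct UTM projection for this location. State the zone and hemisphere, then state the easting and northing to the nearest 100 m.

Zone 37N: E 381700 m, N 6066300 m

Longitude 37.1634° lies in the 6° band [36°, 42°), giving zone 37; latitude is north of the equator, so 37N.
Zone 37 central meridian λ₀ = 6×37 − 183 = 39°; Δλ = -1.8366°.
Transverse Mercator on WGS84 with k₀ = 0.9996 gives E = 381735.405 m, N = 6066327.909 m.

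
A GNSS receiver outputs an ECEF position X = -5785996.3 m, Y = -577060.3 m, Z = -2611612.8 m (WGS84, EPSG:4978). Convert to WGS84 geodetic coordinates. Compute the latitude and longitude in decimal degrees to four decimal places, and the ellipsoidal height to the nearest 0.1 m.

lat -24.3309°, lon -174.3045°, h -265.7 m

λ = atan2(Y, X) = -174.30449954°; p = √(X²+Y²) = 5814701.3 m.
Bowring's method on WGS84 (a = 6378137 m, b = 6356752.314 m) gives φ = -24.33090021°, h = -265.725 m.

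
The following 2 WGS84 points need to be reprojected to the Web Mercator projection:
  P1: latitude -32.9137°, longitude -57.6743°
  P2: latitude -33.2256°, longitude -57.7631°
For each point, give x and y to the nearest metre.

Web Mercator: x = R·λ, y = R·ln tan(π/4+φ/2), R = 6378137 m.
P1 (-32.9137°, -57.6743°) → (-6420273.708, -3883854.676) m.
P2 (-33.2256°, -57.7631°) → (-6430158.879, -3925287.018) m.

P1: x -6420274 m, y -3883855 m; P2: x -6430159 m, y -3925287 m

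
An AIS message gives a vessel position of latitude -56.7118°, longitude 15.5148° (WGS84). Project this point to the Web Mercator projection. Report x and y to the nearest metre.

Web Mercator is spherical with R = a = 6378137 m.
x = R·λ = 6378137 × 0.270784343 = 1727099.636 m.
y = R·ln tan(π/4 + φ/2) = 6378137 × -1.207474817 = -7701439.806 m.

x 1727100 m, y -7701440 m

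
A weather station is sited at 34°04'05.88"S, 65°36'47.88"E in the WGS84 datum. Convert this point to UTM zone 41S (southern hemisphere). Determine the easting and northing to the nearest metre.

Zone 41 central meridian λ₀ = 6×41 − 183 = 63°; Δλ = +2.6133°.
Transverse Mercator on WGS84 with k₀ = 0.9996 gives E = 741170.656 m, N = 6227188.749 m.

E 741171 m, N 6227189 m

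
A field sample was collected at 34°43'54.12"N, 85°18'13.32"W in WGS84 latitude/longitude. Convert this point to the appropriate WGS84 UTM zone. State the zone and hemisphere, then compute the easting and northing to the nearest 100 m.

Zone 16N: E 655300 m, N 3844600 m

Longitude -85.3037° lies in the 6° band [-90°, -84°), giving zone 16; latitude is north of the equator, so 16N.
Zone 16 central meridian λ₀ = 6×16 − 183 = -87°; Δλ = +1.6963°.
Transverse Mercator on WGS84 with k₀ = 0.9996 gives E = 655301.758 m, N = 3844600.281 m.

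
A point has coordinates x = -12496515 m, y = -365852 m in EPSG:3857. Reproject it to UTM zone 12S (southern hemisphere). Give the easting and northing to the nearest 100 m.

Web Mercator inverse (R = 6378137 m) → φ = -3.28470370°, λ = -112.25810423°.
UTM 12S forward: E = 360221.720 m, N = 9636849.616 m.

E 360200 m, N 9636800 m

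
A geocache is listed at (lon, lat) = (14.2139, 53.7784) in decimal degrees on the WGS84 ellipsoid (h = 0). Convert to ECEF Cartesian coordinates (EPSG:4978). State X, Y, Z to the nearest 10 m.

WGS84: a = 6378137 m, e² = 0.006694380; N(φ) = a/√(1−e²sin²φ) = 6392076.936 m.
X = (N+h)·cosφ·cosλ = 3661507.056 m; Y = (N+h)·cosφ·sinλ = 927448.940 m; Z = (N(1−e²)+h)·sinφ = 5122207.715 m.

X 3661510 m, Y 927450 m, Z 5122210 m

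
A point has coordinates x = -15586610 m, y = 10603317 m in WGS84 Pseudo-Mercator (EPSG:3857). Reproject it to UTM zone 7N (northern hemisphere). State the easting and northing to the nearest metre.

Web Mercator inverse (R = 6378137 m) → φ = 68.52009989°, λ = -140.01689991°.
UTM 7N forward: E = 540172.650 m, N = 7601173.361 m.

E 540173 m, N 7601173 m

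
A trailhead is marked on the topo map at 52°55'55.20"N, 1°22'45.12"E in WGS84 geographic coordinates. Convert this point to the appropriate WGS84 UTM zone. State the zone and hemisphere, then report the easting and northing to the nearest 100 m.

Zone 31N: E 391100 m, N 5865900 m

Longitude 1.3792° lies in the 6° band [0°, 6°), giving zone 31; latitude is north of the equator, so 31N.
Zone 31 central meridian λ₀ = 6×31 − 183 = 3°; Δλ = -1.6208°.
Transverse Mercator on WGS84 with k₀ = 0.9996 gives E = 391060.652 m, N = 5865935.753 m.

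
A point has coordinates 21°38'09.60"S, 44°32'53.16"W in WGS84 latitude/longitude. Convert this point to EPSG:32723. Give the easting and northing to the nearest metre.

Zone 23 central meridian λ₀ = 6×23 − 183 = -45°; Δλ = +0.4519°.
Transverse Mercator on WGS84 with k₀ = 0.9996 gives E = 546763.955 m, N = 7607393.853 m.

E 546764 m, N 7607394 m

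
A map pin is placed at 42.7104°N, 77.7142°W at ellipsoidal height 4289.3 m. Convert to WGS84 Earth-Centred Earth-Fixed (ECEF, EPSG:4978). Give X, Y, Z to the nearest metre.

X 999463 m, Y -4589418 m, Z 4306827 m

WGS84: a = 6378137 m, e² = 0.006694380; N(φ) = a/√(1−e²sin²φ) = 6387981.951 m.
X = (N+h)·cosφ·cosλ = 999463.453 m; Y = (N+h)·cosφ·sinλ = -4589417.718 m; Z = (N(1−e²)+h)·sinφ = 4306826.965 m.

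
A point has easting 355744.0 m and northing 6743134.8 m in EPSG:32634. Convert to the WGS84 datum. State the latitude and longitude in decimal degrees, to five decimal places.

Zone 34N: λ₀ = 21°, k₀ = 0.9996, false easting 500000 m.
Meridian distance M = (N − FN)/k₀ = 6745833.1 m.
Inverse transverse Mercator on WGS84 gives φ = 60.79739970°, λ = 18.34920006°.

lat 60.79740°, lon 18.34920°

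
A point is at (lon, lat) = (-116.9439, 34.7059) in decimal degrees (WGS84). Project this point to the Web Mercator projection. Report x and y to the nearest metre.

x -13018135 m, y 4123986 m

Web Mercator is spherical with R = a = 6378137 m.
x = R·λ = 6378137 × -2.041056095 = -13018135.399 m.
y = R·ln tan(π/4 + φ/2) = 6378137 × 0.646581534 = 4123985.607 m.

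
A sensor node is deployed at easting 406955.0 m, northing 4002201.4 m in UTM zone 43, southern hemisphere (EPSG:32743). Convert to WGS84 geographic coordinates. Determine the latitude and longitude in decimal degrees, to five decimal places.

lat -54.11990°, lon 73.57640°

Zone 43S: λ₀ = 75°, k₀ = 0.9996, false easting 500000 m, false northing 10000000 m.
Meridian distance M = (N − FN)/k₀ = -6000198.7 m.
Inverse transverse Mercator on WGS84 gives φ = -54.11990010°, λ = 73.57639970°.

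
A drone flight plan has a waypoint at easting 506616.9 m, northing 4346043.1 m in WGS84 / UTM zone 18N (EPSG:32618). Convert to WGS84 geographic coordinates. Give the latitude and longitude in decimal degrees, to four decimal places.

lat 39.2637°, lon -74.9233°

Zone 18N: λ₀ = -75°, k₀ = 0.9996, false easting 500000 m.
Meridian distance M = (N − FN)/k₀ = 4347782.2 m.
Inverse transverse Mercator on WGS84 gives φ = 39.26369980°, λ = -74.92329959°.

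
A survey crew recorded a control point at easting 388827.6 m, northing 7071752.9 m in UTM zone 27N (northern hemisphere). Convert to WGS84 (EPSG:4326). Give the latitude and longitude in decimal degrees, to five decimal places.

lat 63.75570°, lon -23.25360°

Zone 27N: λ₀ = -21°, k₀ = 0.9996, false easting 500000 m.
Meridian distance M = (N − FN)/k₀ = 7074582.7 m.
Inverse transverse Mercator on WGS84 gives φ = 63.75569967°, λ = -23.25360040°.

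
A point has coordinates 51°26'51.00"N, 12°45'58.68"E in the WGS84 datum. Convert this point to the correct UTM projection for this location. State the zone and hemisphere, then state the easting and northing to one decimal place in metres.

Longitude 12.7663° lies in the 6° band [12°, 18°), giving zone 33; latitude is north of the equator, so 33N.
Zone 33 central meridian λ₀ = 6×33 − 183 = 15°; Δλ = -2.2337°.
Transverse Mercator on WGS84 with k₀ = 0.9996 gives E = 344783.431 m, N = 5701957.154 m.

Zone 33N: E 344783.4 m, N 5701957.2 m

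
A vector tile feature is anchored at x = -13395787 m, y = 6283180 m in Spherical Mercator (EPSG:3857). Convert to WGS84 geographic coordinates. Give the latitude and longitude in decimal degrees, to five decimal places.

R = 6378137 m. λ = x/R = -120.33640205°.
φ = 2·arctan(exp(y/R)) − 90° = 2·arctan(2.67811) − 90° = 49.04900140°.

lat 49.04900°, lon -120.33640°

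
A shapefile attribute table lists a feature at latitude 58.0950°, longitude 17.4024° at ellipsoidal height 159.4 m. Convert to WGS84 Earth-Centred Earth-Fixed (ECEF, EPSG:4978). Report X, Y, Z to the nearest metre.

X 3224498 m, Y 1010645 m, Z 5391473 m

WGS84: a = 6378137 m, e² = 0.006694380; N(φ) = a/√(1−e²sin²φ) = 6393578.460 m.
X = (N+h)·cosφ·cosλ = 3224497.832 m; Y = (N+h)·cosφ·sinλ = 1010644.702 m; Z = (N(1−e²)+h)·sinφ = 5391472.653 m.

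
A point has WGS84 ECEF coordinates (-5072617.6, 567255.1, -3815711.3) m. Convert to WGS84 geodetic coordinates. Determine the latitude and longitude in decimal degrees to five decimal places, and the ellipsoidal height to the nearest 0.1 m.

lat -36.96490°, lon 173.61930°, h 2377.7 m

λ = atan2(Y, X) = 173.61929992°; p = √(X²+Y²) = 5104236.2 m.
Bowring's method on WGS84 (a = 6378137 m, b = 6356752.314 m) gives φ = -36.96489989°, h = 2377.739 m.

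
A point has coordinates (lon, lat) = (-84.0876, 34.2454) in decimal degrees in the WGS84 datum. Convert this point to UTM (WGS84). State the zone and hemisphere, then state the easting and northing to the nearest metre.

Longitude -84.0876° lies in the 6° band [-90°, -84°), giving zone 16; latitude is north of the equator, so 16N.
Zone 16 central meridian λ₀ = 6×16 − 183 = -87°; Δλ = +2.9124°.
Transverse Mercator on WGS84 with k₀ = 0.9996 gives E = 768220.631 m, N = 3793204.126 m.

Zone 16N: E 768221 m, N 3793204 m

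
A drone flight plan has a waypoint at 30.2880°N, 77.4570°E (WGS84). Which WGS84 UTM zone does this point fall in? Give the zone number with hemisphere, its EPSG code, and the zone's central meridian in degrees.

UTM zone = ⌊(λ + 180)/6⌋ + 1; 77.4570° ∈ [72°, 78°) → zone 43.
Hemisphere: N (φ ≥ 0).
Central meridian λ₀ = 6×43 − 183 = 75°.
EPSG code: 32643.

Zone 43N (EPSG:32643), central meridian 75°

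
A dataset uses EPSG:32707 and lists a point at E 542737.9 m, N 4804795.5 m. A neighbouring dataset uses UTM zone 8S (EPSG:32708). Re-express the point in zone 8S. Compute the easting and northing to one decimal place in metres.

UTM 7S → geographic: φ = -46.90899962°, λ = -140.43879994°.
UTM 8S (λ₀ = -135°) forward: E = 85851.966 m, N = 4790572.831 m.

E 85852.0 m, N 4790572.8 m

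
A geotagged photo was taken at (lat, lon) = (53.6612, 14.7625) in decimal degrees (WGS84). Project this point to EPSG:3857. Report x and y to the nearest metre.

x 1643354 m, y 7106251 m

Web Mercator is spherical with R = a = 6378137 m.
x = R·λ = 6378137 × 0.257654231 = 1643353.983 m.
y = R·ln tan(π/4 + φ/2) = 6378137 × 1.114157780 = 7106250.963 m.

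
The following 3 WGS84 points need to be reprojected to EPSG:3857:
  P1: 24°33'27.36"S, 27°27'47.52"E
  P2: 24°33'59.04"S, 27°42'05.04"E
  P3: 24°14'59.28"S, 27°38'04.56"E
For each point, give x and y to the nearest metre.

P1: x 3057189 m, y -2821503 m; P2: x 3083706 m, y -2822580 m; P3: x 3076270 m, y -2783877 m

Web Mercator: x = R·λ, y = R·ln tan(π/4+φ/2), R = 6378137 m.
P1 (-24.5576°, 27.4632°) → (3057189.440, -2821502.805) m.
P2 (-24.5664°, 27.7014°) → (3083705.742, -2822579.879) m.
P3 (-24.2498°, 27.6346°) → (3076269.600, -2783877.005) m.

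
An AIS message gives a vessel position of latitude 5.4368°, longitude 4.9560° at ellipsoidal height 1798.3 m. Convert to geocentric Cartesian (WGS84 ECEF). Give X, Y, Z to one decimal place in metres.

WGS84: a = 6378137 m, e² = 0.006694380; N(φ) = a/√(1−e²sin²φ) = 6378328.660 m.
X = (N+h)·cosφ·cosλ = 6327678.932 m; Y = (N+h)·cosφ·sinλ = 548703.998 m; Z = (N(1−e²)+h)·sinφ = 600456.883 m.

X 6327678.9 m, Y 548704.0 m, Z 600456.9 m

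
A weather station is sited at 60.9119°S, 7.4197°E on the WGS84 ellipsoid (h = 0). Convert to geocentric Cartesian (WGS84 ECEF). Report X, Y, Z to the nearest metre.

WGS84: a = 6378137 m, e² = 0.006694380; N(φ) = a/√(1−e²sin²φ) = 6394502.909 m.
X = (N+h)·cosφ·cosλ = 3082682.671 m; Y = (N+h)·cosφ·sinλ = 401448.420 m; Z = (N(1−e²)+h)·sinφ = -5550576.710 m.

X 3082683 m, Y 401448 m, Z -5550577 m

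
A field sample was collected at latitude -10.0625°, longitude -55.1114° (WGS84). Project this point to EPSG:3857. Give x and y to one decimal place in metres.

x -6134973.0 m, y -1125955.5 m

Web Mercator is spherical with R = a = 6378137 m.
x = R·λ = 6378137 × -0.961875385 = -6134972.985 m.
y = R·ln tan(π/4 + φ/2) = 6378137 × -0.176533595 = -1125955.454 m.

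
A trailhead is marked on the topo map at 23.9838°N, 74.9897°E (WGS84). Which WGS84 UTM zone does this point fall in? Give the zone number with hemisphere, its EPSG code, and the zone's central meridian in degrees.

UTM zone = ⌊(λ + 180)/6⌋ + 1; 74.9897° ∈ [72°, 78°) → zone 43.
Hemisphere: N (φ ≥ 0).
Central meridian λ₀ = 6×43 − 183 = 75°.
EPSG code: 32643.

Zone 43N (EPSG:32643), central meridian 75°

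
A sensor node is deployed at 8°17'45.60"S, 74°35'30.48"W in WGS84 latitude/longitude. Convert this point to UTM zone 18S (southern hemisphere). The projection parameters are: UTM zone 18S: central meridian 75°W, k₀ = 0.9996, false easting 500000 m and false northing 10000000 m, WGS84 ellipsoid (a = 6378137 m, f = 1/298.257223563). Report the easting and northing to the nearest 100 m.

E 545000 m, N 9083000 m

Zone 18 central meridian λ₀ = 6×18 − 183 = -75°; Δλ = +0.4082°.
Transverse Mercator on WGS84 with k₀ = 0.9996 gives E = 544950.633 m, N = 9082955.550 m.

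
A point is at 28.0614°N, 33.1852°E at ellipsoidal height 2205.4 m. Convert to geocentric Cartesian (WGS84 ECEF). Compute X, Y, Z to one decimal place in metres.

X 4715518.8 m, Y 3084009.7 m, Z 2983548.9 m

WGS84: a = 6378137 m, e² = 0.006694380; N(φ) = a/√(1−e²sin²φ) = 6382866.595 m.
X = (N+h)·cosφ·cosλ = 4715518.847 m; Y = (N+h)·cosφ·sinλ = 3084009.710 m; Z = (N(1−e²)+h)·sinφ = 2983548.903 m.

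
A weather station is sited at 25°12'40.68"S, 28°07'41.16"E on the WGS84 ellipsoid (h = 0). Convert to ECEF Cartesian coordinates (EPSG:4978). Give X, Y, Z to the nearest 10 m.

X 5092140 m, Y 2722160 m, Z -2700270 m

WGS84: a = 6378137 m, e² = 0.006694380; N(φ) = a/√(1−e²sin²φ) = 6382014.065 m.
X = (N+h)·cosφ·cosλ = 5092139.256 m; Y = (N+h)·cosφ·sinλ = 2722159.374 m; Z = (N(1−e²)+h)·sinφ = -2700269.798 m.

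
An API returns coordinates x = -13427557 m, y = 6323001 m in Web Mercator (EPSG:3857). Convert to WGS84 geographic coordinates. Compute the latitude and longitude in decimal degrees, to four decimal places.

lat 49.2829°, lon -120.6218°

R = 6378137 m. λ = x/R = -120.62179681°.
φ = 2·arctan(exp(y/R)) − 90° = 2·arctan(2.69488) − 90° = 49.28290208°.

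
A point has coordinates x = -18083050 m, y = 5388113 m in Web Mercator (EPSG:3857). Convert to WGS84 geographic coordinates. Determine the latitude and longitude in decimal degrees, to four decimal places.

R = 6378137 m. λ = x/R = -162.44280198°.
φ = 2·arctan(exp(y/R)) − 90° = 2·arctan(2.32746) − 90° = 43.49819974°.

lat 43.4982°, lon -162.4428°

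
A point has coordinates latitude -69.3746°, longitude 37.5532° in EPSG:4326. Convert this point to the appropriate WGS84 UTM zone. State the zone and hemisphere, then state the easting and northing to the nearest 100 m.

Longitude 37.5532° lies in the 6° band [36°, 42°), giving zone 37; latitude is south of the equator, so 37S.
Zone 37 central meridian λ₀ = 6×37 − 183 = 39°; Δλ = -1.4468°.
Transverse Mercator on WGS84 with k₀ = 0.9996 gives E = 443126.833 m, N = 2303195.271 m.

Zone 37S: E 443100 m, N 2303200 m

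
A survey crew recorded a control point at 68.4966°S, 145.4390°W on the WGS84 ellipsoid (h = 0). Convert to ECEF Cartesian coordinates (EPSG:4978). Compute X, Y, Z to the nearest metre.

X -1930956 m, Y -1330138 m, Z -5911620 m

WGS84: a = 6378137 m, e² = 0.006694380; N(φ) = a/√(1−e²sin²φ) = 6396698.038 m.
X = (N+h)·cosφ·cosλ = -1930955.542 m; Y = (N+h)·cosφ·sinλ = -1330138.052 m; Z = (N(1−e²)+h)·sinφ = -5911619.760 m.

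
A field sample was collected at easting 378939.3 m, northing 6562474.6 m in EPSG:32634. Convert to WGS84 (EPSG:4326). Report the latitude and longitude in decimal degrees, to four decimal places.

Zone 34N: λ₀ = 21°, k₀ = 0.9996, false easting 500000 m.
Meridian distance M = (N − FN)/k₀ = 6565100.6 m.
Inverse transverse Mercator on WGS84 gives φ = 59.18410014°, λ = 18.88130002°.

lat 59.1841°, lon 18.8813°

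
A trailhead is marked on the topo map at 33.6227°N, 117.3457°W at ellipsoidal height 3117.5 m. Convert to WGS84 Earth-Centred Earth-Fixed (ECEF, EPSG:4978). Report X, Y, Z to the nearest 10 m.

WGS84: a = 6378137 m, e² = 0.006694380; N(φ) = a/√(1−e²sin²φ) = 6384692.807 m.
X = (N+h)·cosφ·cosλ = -2443391.385 m; Y = (N+h)·cosφ·sinλ = -4724733.820 m; Z = (N(1−e²)+h)·sinφ = 3513400.989 m.

X -2443390 m, Y -4724730 m, Z 3513400 m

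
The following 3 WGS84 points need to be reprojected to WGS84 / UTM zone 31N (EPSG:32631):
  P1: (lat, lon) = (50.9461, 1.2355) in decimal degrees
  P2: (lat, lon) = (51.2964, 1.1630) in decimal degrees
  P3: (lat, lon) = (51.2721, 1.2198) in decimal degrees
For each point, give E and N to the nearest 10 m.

UTM zone 31N: λ₀ = 3°, k₀ = 0.9996.
P1 (50.9461°, 1.2355°) → (376046.365, 5645313.419) m.
P2 (51.2964°, 1.1630°) → (371926.222, 5684389.019) m.
P3 (51.2721°, 1.2198°) → (375820.451, 5681589.342) m.

P1: E 376050 m, N 5645310 m; P2: E 371930 m, N 5684390 m; P3: E 375820 m, N 5681590 m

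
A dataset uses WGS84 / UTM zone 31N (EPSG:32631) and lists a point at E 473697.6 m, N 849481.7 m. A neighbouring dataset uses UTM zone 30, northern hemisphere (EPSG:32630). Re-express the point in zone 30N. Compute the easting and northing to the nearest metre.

E 1136432 m, N 853764 m

UTM 31N → geographic: φ = 7.68500004°, λ = 2.76149963°.
UTM 30N (λ₀ = -3°) forward: E = 1136432.363 m, N = 853764.380 m.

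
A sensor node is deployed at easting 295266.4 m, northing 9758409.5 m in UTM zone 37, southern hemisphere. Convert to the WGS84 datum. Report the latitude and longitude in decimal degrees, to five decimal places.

Zone 37S: λ₀ = 39°, k₀ = 0.9996, false easting 500000 m, false northing 10000000 m.
Meridian distance M = (N − FN)/k₀ = -241687.2 m.
Inverse transverse Mercator on WGS84 gives φ = -2.18459981°, λ = 37.15909960°.

lat -2.18460°, lon 37.15910°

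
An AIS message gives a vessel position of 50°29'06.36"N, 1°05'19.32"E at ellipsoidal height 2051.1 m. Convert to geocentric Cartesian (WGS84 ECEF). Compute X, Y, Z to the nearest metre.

WGS84: a = 6378137 m, e² = 0.006694380; N(φ) = a/√(1−e²sin²φ) = 6390880.836 m.
X = (N+h)·cosφ·cosλ = 4066953.159 m; Y = (N+h)·cosφ·sinλ = 77287.104 m; Z = (N(1−e²)+h)·sinφ = 4898880.465 m.

X 4066953 m, Y 77287 m, Z 4898880 m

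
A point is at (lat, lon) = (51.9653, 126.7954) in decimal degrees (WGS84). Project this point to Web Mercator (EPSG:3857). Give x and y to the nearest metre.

Web Mercator is spherical with R = a = 6378137 m.
x = R·λ = 6378137 × 2.212997206 = 14114799.363 m.
y = R·ln tan(π/4 + φ/2) = 6378137 × 1.065178387 = 6793853.680 m.

x 14114799 m, y 6793854 m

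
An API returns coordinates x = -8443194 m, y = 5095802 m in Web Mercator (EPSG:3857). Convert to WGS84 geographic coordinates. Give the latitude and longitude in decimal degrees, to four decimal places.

lat 41.5634°, lon -75.8465°

R = 6378137 m. λ = x/R = -75.84650217°.
φ = 2·arctan(exp(y/R)) − 90° = 2·arctan(2.22320) − 90° = 41.56340272°.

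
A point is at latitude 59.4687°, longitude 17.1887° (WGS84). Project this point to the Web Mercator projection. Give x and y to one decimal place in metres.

Web Mercator is spherical with R = a = 6378137 m.
x = R·λ = 6378137 × 0.299999409 = 1913437.331 m.
y = R·ln tan(π/4 + φ/2) = 6378137 × 1.298559126 = 8282388.011 m.

x 1913437.3 m, y 8282388.0 m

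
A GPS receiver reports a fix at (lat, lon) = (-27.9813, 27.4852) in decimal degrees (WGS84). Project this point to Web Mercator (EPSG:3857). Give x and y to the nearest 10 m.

x 3059640 m, y -3246620 m

Web Mercator is spherical with R = a = 6378137 m.
x = R·λ = 6378137 × 0.479707236 = 3059638.468 m.
y = R·ln tan(π/4 + φ/2) = 6378137 × -0.509022674 = -3246616.352 m.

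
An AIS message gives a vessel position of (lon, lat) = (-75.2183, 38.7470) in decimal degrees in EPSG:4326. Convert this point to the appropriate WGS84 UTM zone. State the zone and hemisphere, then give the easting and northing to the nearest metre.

Longitude -75.2183° lies in the 6° band [-78°, -72°), giving zone 18; latitude is north of the equator, so 18N.
Zone 18 central meridian λ₀ = 6×18 − 183 = -75°; Δλ = -0.2183°.
Transverse Mercator on WGS84 with k₀ = 0.9996 gives E = 481029.877 m, N = 4288724.130 m.

Zone 18N: E 481030 m, N 4288724 m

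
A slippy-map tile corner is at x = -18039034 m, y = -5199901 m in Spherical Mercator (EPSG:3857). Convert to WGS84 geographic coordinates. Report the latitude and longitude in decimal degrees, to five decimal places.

lat -42.25930°, lon -162.04740°

R = 6378137 m. λ = x/R = -162.04739953°.
φ = 2·arctan(exp(y/R)) − 90° = 2·arctan(0.44252) − 90° = -42.25930124°.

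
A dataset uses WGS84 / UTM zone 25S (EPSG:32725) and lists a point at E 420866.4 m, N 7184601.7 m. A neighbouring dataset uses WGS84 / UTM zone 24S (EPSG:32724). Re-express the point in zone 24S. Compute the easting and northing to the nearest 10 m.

E 1024540 m, N 7174560 m

UTM 25S → geographic: φ = -25.45349991°, λ = -33.78710003°.
UTM 24S (λ₀ = -39°) forward: E = 1024544.348 m, N = 7174561.016 m.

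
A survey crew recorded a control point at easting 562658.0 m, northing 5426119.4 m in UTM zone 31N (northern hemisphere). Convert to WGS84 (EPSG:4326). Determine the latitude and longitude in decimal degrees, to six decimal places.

lat 48.984800°, lon 3.856400°

Zone 31N: λ₀ = 3°, k₀ = 0.9996, false easting 500000 m.
Meridian distance M = (N − FN)/k₀ = 5428290.7 m.
Inverse transverse Mercator on WGS84 gives φ = 48.98479988°, λ = 3.85640005°.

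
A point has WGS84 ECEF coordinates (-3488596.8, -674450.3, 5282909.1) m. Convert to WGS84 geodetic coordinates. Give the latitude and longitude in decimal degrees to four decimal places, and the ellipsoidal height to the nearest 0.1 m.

lat 56.2538°, lon -169.0580°, h 3266.9 m

λ = atan2(Y, X) = -169.05800059°; p = √(X²+Y²) = 3553194.5 m.
Bowring's method on WGS84 (a = 6378137 m, b = 6356752.314 m) gives φ = 56.25380039°, h = 3266.925 m.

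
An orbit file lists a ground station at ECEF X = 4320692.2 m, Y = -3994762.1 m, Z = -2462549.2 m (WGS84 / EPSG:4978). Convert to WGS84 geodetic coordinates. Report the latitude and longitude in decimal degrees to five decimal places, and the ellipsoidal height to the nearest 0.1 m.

lat -22.84590°, lon -42.75540°, h 3986.3 m

λ = atan2(Y, X) = -42.75540048°; p = √(X²+Y²) = 5884429.1 m.
Bowring's method on WGS84 (a = 6378137 m, b = 6356752.314 m) gives φ = -22.84589994°, h = 3986.275 m.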